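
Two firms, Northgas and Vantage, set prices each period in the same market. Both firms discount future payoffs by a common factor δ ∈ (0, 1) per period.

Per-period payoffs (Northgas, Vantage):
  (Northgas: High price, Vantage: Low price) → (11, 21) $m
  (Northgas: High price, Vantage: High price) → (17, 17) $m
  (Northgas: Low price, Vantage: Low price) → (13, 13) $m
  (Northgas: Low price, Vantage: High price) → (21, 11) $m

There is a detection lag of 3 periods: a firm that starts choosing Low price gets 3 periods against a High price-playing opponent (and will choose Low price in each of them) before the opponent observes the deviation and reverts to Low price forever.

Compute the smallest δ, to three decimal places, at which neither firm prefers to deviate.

0.794

A deviator earns 21 for 3 periods, then 13 forever; cooperating earns 17 forever. Multiplying the IC by (1−δ):
17 ≥ 21(1−δ^3) + 13δ^3, so 8·δ^3 ≥ 4 and δ^3 ≥ 1/2.
δ ≥ (1/2)^(1/3) ≈ 0.794.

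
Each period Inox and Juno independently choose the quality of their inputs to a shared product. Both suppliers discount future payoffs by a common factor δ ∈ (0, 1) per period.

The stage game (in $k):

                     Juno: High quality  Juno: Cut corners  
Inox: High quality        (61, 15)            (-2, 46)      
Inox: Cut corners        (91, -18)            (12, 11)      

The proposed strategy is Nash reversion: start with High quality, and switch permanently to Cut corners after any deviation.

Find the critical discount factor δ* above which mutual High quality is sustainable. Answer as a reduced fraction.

For Inox: deviation gain 91−61 = 30, per-period punishment loss 61−12 = 49. IC gives δ ≥ 30/79.
For Juno: gain 31, loss 4 per period, so δ ≥ 31/35.
The tighter constraint is Juno's, so cooperation needs δ ≥ 31/35.

31/35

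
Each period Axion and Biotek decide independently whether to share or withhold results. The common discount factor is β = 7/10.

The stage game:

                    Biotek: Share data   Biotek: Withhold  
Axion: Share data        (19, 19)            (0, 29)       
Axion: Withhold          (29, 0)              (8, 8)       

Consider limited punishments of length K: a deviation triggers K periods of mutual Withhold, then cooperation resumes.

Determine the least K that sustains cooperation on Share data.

2

IC: β(1−β^K)/(1−β) ≥ (29−19)/(19−8) = 10/11.
With β = 7/10: need 1 − β^K ≥ 10/11·(1−7/10)/(7/10), i.e. β^K ≤ 0.6104.
Since (7/10)^1 = 0.7000 and (7/10)^2 = 0.4900, the smallest such K is 2.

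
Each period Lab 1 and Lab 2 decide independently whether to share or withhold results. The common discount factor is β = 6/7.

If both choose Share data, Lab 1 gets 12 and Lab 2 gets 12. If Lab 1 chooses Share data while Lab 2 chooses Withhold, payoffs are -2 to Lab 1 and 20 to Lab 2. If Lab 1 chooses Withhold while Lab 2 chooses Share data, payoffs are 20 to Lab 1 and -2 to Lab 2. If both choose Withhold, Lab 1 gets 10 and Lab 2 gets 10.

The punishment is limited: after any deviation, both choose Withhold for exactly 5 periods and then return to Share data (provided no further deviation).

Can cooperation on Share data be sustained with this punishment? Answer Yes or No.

No

IC: β+…+β^5 ≥ (20−12)/(12−10) = 4.
At β = 6/7: partial sum = 3.2240 < 4.0000. Cooperation not sustainable.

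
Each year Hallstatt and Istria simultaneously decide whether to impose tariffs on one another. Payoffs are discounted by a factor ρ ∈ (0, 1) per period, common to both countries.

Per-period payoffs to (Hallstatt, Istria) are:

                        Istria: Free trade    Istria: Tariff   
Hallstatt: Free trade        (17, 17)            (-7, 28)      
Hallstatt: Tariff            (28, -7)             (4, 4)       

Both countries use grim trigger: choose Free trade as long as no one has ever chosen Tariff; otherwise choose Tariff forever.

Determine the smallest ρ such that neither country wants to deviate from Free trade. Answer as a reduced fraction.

11/24

Under grim trigger the critical discount factor is (T−C)/(T−P) with T = 28, C = 17, P = 4.
ρ* = (28−17)/(28−4) = 11/24.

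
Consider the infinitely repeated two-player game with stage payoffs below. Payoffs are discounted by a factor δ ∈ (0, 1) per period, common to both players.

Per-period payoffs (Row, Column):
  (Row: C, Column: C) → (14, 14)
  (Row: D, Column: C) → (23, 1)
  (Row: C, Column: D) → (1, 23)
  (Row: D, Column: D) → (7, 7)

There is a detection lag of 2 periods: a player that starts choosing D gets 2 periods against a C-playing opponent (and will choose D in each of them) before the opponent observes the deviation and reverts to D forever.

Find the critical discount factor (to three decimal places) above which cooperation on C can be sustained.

A deviator earns 23 for 2 periods, then 7 forever; cooperating earns 14 forever. Multiplying the IC by (1−δ):
14 ≥ 23(1−δ^2) + 7δ^2, so 16·δ^2 ≥ 9 and δ^2 ≥ 9/16.
δ ≥ (9/16)^(1/2) ≈ 0.750.

0.750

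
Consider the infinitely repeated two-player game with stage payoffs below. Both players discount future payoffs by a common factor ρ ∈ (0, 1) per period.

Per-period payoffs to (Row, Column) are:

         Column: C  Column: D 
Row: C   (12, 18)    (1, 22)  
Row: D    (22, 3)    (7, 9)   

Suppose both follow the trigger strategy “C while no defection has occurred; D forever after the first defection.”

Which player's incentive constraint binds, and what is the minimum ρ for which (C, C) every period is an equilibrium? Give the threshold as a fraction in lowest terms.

Row; ρ ≥ 2/3

Row's threshold: (22−12)/(22−7) = 2/3.
Column's threshold: (22−18)/(22−9) = 4/13.
2/3 > 4/13, so Row binds and ρ* = 2/3.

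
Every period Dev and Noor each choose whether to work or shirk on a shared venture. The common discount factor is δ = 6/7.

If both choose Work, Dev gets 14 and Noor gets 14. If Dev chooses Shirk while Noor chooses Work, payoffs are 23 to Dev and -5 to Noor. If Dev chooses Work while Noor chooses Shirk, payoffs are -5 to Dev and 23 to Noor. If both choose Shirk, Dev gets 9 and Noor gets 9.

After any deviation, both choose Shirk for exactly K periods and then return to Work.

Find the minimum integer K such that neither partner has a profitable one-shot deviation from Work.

IC: δ(1−δ^K)/(1−δ) ≥ (23−14)/(14−9) = 9/5.
With δ = 6/7: need 1 − δ^K ≥ 9/5·(1−6/7)/(6/7), i.e. δ^K ≤ 0.7000.
Since (6/7)^2 = 0.7347 and (6/7)^3 = 0.6297, the smallest such K is 3.

3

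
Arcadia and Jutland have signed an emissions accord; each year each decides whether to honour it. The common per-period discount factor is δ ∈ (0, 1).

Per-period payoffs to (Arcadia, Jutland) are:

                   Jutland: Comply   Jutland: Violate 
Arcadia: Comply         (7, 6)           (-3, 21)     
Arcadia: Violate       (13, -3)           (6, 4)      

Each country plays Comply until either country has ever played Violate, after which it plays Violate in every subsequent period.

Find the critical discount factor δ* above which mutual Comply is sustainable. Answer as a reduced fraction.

15/17

For Arcadia: deviation gain 13−7 = 6, per-period punishment loss 7−6 = 1. IC gives δ ≥ 6/7.
For Jutland: gain 15, loss 2 per period, so δ ≥ 15/17.
The tighter constraint is Jutland's, so cooperation needs δ ≥ 15/17.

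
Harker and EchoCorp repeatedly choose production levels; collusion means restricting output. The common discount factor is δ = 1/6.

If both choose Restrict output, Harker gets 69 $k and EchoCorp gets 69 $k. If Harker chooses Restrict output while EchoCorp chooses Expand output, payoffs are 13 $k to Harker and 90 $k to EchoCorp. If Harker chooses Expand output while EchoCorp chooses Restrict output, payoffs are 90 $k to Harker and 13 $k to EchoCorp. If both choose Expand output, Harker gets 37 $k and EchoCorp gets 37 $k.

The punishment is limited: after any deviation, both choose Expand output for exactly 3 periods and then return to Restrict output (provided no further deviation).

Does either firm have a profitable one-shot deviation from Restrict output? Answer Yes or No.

IC: δ+…+δ^3 ≥ (90−69)/(69−37) = 21/32.
At δ = 1/6: partial sum = 0.1991 < 0.6562. Cooperation not sustainable.

Yes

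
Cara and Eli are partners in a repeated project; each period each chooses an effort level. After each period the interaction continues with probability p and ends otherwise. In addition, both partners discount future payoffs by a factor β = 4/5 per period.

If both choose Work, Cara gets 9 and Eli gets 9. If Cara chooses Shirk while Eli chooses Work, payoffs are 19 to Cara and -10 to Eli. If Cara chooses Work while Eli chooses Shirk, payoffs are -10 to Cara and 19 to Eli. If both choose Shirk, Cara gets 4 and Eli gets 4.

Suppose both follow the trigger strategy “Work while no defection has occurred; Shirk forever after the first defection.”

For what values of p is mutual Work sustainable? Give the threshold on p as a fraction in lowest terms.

5/6

With continuation probability p and discount β, the effective per-period discount factor is βp.
Grim-trigger IC: βp ≥ (19−9)/(19−4) = 2/3.
So p ≥ (2/3)/(4/5) = 5/6.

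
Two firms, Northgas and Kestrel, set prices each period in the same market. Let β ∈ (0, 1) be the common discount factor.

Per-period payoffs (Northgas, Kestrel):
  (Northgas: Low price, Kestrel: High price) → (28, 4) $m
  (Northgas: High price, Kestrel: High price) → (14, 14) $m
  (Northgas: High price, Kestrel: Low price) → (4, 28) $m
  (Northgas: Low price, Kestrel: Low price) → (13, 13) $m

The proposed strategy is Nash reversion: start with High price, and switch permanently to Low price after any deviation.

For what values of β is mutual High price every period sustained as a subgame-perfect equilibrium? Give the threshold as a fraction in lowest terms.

Cooperation forever yields 14 each period: 14/(1−β).
Deviating yields 28 once, then 13 forever: 28 + 13β/(1−β).
No profitable deviation requires 14/(1−β) ≥ 28 + 13β/(1−β).
Multiplying by (1−β): 14 ≥ 28(1−β) + 13β = 28 − 15β.
So 15β ≥ 14, i.e. β ≥ 14/15.

14/15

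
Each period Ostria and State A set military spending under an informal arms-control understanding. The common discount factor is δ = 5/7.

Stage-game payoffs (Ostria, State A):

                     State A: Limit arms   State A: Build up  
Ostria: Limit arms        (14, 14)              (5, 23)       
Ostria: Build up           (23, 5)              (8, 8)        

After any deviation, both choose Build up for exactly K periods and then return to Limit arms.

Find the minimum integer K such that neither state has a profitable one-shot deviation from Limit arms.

3

No profitable deviation requires (14−8)(δ+…+δ^K) ≥ 23−14, i.e. δ+…+δ^K ≥ 3/2 ≈ 1.5000.
With δ = 5/7, the partial sums are K=1: 0.7143, K=2: 1.2245, K=3: 1.5889.
K = 3 is the first length at which the sum reaches 1.5000.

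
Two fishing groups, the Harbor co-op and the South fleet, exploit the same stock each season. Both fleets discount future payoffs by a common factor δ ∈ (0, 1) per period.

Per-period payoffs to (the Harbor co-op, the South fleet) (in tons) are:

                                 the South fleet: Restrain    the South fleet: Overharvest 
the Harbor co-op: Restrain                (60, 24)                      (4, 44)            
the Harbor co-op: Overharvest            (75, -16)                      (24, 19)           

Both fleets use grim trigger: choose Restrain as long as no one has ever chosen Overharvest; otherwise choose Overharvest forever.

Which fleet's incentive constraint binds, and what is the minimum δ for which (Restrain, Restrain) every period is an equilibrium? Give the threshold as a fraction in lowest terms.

the South fleet; δ ≥ 4/5

the Harbor co-op: cooperation gives 60 each period; deviation gives 75 once then 24 forever.
  60/(1−δ) ≥ 75 + 24δ/(1−δ) ⇒ δ ≥ 15/51 = 5/17.
the South fleet: cooperation gives 24 each period; deviation gives 44 once then 19 forever.
  δ ≥ 20/25 = 4/5.
Both must hold, so the binding constraint is the South fleet's: δ ≥ 4/5.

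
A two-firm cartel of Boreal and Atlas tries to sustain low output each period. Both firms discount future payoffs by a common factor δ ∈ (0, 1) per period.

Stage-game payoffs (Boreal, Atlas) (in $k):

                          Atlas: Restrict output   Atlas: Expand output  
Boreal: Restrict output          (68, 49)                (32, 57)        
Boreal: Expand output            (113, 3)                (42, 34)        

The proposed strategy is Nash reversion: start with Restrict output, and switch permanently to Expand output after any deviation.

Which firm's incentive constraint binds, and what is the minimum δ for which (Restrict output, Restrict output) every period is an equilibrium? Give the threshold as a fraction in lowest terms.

Boreal's threshold: (113−68)/(113−42) = 45/71.
Atlas's threshold: (57−49)/(57−34) = 8/23.
45/71 > 8/23, so Boreal binds and δ* = 45/71.

Boreal; δ ≥ 45/71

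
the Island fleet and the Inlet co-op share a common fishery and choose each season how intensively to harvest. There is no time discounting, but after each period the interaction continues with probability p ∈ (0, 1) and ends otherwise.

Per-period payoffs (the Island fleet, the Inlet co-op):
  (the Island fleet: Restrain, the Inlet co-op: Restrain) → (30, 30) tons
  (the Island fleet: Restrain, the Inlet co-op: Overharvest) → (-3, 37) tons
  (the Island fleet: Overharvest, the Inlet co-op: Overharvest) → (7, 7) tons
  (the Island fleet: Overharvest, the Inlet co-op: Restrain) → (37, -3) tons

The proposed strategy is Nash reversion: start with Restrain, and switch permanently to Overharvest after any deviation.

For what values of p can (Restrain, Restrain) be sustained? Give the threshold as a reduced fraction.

7/30

With no time discounting, the continuation probability p plays the role of the discount factor.
Grim-trigger IC: 30/(1−p) ≥ 37 + 7p/(1−p) ⇒ p ≥ (37−30)/(37−7) = 7/30.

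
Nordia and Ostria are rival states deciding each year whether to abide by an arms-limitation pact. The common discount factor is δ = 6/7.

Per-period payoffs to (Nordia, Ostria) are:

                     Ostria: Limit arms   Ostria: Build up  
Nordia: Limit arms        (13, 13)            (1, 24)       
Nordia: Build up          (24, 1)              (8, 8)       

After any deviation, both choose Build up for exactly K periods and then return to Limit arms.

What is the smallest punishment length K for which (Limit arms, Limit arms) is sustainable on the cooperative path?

3

No profitable deviation requires (13−8)(δ+…+δ^K) ≥ 24−13, i.e. δ+…+δ^K ≥ 11/5 ≈ 2.2000.
With δ = 6/7, the partial sums are K=1: 0.8571, K=2: 1.5918, K=3: 2.2216.
K = 3 is the first length at which the sum reaches 2.2000.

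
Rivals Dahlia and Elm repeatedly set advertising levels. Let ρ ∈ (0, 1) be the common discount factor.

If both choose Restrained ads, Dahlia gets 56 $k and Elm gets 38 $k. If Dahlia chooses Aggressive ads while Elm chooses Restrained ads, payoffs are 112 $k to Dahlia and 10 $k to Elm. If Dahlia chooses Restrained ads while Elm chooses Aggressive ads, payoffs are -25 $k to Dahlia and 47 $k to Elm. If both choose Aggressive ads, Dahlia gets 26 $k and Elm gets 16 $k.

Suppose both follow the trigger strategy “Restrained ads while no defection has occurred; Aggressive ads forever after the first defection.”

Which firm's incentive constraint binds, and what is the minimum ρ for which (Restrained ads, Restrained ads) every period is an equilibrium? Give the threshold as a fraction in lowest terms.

For Dahlia: deviation gain 112−56 = 56, per-period punishment loss 56−26 = 30. IC gives ρ ≥ 56/86 = 28/43.
For Elm: gain 9, loss 22 per period, so ρ ≥ 9/31.
The tighter constraint is Dahlia's, so cooperation needs ρ ≥ 28/43.

Dahlia; ρ ≥ 28/43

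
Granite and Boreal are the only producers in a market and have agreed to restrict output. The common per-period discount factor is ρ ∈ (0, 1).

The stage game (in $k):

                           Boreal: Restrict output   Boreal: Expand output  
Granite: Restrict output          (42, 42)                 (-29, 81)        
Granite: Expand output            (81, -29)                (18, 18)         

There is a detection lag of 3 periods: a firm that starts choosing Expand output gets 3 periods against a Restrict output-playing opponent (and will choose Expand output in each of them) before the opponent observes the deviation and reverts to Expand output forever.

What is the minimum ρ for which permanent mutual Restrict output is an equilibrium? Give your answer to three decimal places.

The best deviation is to choose Expand output for all 3 undetected periods, earning 81 each, then 18 forever once detected.
Deviation value: 81(1−ρ^3)/(1−ρ) + 18ρ^3/(1−ρ); cooperation value: 42/(1−ρ).
IC: 42 ≥ 81(1−ρ^3) + 18ρ^3 = 81 − 63ρ^3.
So ρ^3 ≥ 39/63 = 13/21, giving ρ ≥ (13/21)^(1/3) ≈ 0.852.

0.852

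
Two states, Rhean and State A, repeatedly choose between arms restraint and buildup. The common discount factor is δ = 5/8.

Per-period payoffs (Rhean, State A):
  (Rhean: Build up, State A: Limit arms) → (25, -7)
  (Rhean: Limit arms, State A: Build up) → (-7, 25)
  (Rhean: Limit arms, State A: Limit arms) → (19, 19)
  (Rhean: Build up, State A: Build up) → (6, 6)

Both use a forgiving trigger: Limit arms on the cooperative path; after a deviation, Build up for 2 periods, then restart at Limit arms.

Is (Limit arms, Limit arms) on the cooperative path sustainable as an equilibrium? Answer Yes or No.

IC: δ+…+δ^2 ≥ (25−19)/(19−6) = 6/13.
At δ = 5/8: partial sum = 1.0156 ≥ 0.4615. Cooperation sustainable.

Yes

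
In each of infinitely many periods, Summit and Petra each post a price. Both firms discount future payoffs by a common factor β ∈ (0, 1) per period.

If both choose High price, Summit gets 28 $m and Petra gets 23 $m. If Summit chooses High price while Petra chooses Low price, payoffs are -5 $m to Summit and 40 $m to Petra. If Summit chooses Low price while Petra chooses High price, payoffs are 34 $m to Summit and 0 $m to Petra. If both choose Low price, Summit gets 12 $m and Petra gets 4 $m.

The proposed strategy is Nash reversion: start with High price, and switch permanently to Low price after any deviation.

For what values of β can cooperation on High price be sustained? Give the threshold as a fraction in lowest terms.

Summit's threshold: (34−28)/(34−12) = 3/11.
Petra's threshold: (40−23)/(40−4) = 17/36.
3/11 < 17/36, so Petra binds and β* = 17/36.

17/36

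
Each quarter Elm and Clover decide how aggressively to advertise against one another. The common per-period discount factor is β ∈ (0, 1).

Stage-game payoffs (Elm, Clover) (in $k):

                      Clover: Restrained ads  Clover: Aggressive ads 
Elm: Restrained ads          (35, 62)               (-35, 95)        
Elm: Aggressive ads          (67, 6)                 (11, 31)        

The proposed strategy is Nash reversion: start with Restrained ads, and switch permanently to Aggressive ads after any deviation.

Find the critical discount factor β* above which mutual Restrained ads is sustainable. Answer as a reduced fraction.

Elm: cooperation gives 35 each period; deviation gives 67 once then 11 forever.
  35/(1−β) ≥ 67 + 11β/(1−β) ⇒ β ≥ 32/56 = 4/7.
Clover: cooperation gives 62 each period; deviation gives 95 once then 31 forever.
  β ≥ 33/64.
Both must hold, so the binding constraint is Elm's: β ≥ 4/7.

4/7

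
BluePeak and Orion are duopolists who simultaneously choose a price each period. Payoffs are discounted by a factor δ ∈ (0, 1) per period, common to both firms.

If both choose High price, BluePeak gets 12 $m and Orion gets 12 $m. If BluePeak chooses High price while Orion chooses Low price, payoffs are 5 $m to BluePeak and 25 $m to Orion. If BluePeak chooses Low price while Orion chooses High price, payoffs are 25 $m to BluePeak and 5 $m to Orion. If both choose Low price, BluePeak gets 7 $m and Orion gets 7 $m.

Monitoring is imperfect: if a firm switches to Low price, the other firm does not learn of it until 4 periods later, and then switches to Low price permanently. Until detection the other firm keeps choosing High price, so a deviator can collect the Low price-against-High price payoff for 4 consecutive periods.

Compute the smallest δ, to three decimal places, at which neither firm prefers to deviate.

A deviator earns 25 for 4 periods, then 7 forever; cooperating earns 12 forever. Multiplying the IC by (1−δ):
12 ≥ 25(1−δ^4) + 7δ^4, so 18·δ^4 ≥ 13 and δ^4 ≥ 13/18.
δ ≥ (13/18)^(1/4) ≈ 0.922.

0.922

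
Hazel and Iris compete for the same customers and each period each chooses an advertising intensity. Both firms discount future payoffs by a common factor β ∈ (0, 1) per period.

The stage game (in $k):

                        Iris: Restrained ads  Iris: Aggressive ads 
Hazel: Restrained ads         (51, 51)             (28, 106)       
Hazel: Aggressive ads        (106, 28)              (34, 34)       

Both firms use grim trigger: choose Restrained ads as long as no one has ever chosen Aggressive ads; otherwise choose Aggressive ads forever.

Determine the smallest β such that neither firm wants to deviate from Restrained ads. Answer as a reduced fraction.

One-period gain from deviating is 106 − 51 = 55. The loss is 51 − 34 = 17 in every subsequent period, with present value 17·β/(1−β).
Deviation is unprofitable when 17·β/(1−β) ≥ 55, i.e. β/(1−β) ≥ 55/17.
Equivalently β ≥ 55/(55+17) = 55/72.

55/72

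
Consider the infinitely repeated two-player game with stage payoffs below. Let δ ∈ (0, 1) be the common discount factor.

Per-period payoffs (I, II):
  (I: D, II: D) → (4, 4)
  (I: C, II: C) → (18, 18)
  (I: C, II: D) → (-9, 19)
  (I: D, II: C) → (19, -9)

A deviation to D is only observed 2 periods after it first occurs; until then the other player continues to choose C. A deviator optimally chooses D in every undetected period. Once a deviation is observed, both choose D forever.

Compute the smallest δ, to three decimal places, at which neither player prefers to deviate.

Deviating for the 2 undetected periods gains 19−18 = 1 per period over cooperation, then loses 18−4 = 14 per period forever once punishment starts.
Gain: 1(1 + δ + … + δ^1); loss: 14·δ^2/(1−δ).
No profitable deviation ⇔ 1(1−δ^2) ≤ 14·δ^2, i.e. δ^2 ≥ 1/(1+14) = 1/15.
Hence δ ≥ (1/15)^(1/2) ≈ 0.258.

0.258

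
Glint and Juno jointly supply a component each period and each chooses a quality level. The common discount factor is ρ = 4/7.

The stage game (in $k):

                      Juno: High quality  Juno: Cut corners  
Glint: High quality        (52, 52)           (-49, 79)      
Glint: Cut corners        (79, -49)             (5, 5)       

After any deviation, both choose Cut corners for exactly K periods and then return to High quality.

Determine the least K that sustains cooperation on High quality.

2

IC: ρ(1−ρ^K)/(1−ρ) ≥ (79−52)/(52−5) = 27/47.
With ρ = 4/7: need 1 − ρ^K ≥ 27/47·(1−4/7)/(4/7), i.e. ρ^K ≤ 0.5691.
Since (4/7)^1 = 0.5714 and (4/7)^2 = 0.3265, the smallest such K is 2.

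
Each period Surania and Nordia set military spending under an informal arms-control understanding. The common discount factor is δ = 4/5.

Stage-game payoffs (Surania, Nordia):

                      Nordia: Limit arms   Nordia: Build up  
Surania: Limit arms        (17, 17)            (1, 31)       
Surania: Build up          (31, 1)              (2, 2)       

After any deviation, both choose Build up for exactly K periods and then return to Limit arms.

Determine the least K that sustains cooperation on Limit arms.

2

Need Σ_{k=1}^{K} δ^k ≥ (31−17)/(17−2) = 0.9333 at δ = 4/5.
At K = 1 the sum is 0.8000 < 0.9333; at K = 2 it is 1.4400 ≥ 0.9333.
So the minimum punishment length is K = 2.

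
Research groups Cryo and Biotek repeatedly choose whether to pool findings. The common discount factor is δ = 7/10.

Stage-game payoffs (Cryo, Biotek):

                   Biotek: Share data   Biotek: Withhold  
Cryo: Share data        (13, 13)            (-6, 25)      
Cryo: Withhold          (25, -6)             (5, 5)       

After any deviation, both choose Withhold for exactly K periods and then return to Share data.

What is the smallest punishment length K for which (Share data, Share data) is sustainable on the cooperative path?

No profitable deviation requires (13−5)(δ+…+δ^K) ≥ 25−13, i.e. δ+…+δ^K ≥ 3/2 ≈ 1.5000.
With δ = 7/10, the partial sums are K=1: 0.7000, K=2: 1.1900, K=3: 1.5330.
K = 3 is the first length at which the sum reaches 1.5000.

3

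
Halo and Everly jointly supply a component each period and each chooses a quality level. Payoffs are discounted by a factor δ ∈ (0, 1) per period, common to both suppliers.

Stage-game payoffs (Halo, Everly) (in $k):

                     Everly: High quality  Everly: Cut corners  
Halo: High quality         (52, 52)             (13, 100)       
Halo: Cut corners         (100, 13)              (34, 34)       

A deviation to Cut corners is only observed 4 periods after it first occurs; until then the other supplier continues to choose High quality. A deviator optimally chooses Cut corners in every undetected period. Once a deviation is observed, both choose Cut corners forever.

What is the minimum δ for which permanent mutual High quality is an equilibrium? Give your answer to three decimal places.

0.923

The best deviation is to choose Cut corners for all 4 undetected periods, earning 100 each, then 34 forever once detected.
Deviation value: 100(1−δ^4)/(1−δ) + 34δ^4/(1−δ); cooperation value: 52/(1−δ).
IC: 52 ≥ 100(1−δ^4) + 34δ^4 = 100 − 66δ^4.
So δ^4 ≥ 48/66 = 8/11, giving δ ≥ (8/11)^(1/4) ≈ 0.923.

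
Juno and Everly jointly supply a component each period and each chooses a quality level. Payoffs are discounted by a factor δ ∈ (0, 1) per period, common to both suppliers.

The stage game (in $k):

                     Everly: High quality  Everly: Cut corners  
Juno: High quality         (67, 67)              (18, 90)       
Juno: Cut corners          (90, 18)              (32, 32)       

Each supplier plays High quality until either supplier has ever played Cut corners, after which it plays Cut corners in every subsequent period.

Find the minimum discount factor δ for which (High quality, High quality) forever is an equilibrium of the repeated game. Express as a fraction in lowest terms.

67/(1−δ) ≥ 90 + 32δ/(1−δ)
67 ≥ 90 − 58δ
δ ≥ 23/58.

23/58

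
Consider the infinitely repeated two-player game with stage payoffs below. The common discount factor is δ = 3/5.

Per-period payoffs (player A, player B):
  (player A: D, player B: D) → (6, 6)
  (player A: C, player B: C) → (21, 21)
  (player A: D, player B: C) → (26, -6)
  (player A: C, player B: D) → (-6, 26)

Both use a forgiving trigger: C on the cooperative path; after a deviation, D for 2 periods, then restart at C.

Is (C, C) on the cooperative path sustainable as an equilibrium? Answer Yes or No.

IC: δ+…+δ^2 ≥ (26−21)/(21−6) = 1/3.
At δ = 3/5: partial sum = 0.9600 ≥ 0.3333. Cooperation sustainable.

Yes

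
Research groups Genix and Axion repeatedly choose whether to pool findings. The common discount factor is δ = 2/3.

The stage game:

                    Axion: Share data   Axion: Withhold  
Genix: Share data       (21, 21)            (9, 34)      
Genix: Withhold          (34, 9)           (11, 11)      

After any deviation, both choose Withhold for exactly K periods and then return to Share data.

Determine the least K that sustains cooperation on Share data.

IC: δ(1−δ^K)/(1−δ) ≥ (34−21)/(21−11) = 13/10.
With δ = 2/3: need 1 − δ^K ≥ 13/10·(1−2/3)/(2/3), i.e. δ^K ≤ 0.3500.
Since (2/3)^2 = 0.4444 and (2/3)^3 = 0.2963, the smallest such K is 3.

3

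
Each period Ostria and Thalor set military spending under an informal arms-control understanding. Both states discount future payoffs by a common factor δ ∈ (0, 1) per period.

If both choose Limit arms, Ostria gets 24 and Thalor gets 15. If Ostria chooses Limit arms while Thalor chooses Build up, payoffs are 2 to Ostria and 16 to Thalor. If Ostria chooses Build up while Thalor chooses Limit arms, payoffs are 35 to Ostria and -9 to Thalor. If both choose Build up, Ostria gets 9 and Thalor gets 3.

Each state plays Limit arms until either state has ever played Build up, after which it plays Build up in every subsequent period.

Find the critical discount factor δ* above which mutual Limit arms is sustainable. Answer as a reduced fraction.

11/26

Ostria's threshold: (35−24)/(35−9) = 11/26.
Thalor's threshold: (16−15)/(16−3) = 1/13.
11/26 > 1/13, so Ostria binds and δ* = 11/26.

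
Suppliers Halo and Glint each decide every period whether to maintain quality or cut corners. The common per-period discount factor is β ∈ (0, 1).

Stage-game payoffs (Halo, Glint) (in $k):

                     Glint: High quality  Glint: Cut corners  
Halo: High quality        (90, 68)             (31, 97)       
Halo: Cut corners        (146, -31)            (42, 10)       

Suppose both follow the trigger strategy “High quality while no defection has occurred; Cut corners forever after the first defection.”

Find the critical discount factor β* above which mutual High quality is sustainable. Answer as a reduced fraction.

7/13

For Halo: deviation gain 146−90 = 56, per-period punishment loss 90−42 = 48. IC gives β ≥ 56/104 = 7/13.
For Glint: gain 29, loss 58 per period, so β ≥ 29/87 = 1/3.
The tighter constraint is Halo's, so cooperation needs β ≥ 7/13.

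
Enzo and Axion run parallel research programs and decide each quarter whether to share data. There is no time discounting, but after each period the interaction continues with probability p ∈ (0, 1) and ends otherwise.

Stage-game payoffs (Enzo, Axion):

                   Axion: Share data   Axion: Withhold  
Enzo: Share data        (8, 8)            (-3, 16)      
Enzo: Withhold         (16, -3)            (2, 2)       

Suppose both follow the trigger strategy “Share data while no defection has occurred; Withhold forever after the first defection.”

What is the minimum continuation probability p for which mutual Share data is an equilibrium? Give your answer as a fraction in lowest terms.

4/7

Expected cooperation value is 8 + p·8 + p²·8 + … = 8/(1−p); deviation gives 16 + p·2/(1−p).
8 ≥ 16(1−p) + 2p ⇒ 14p ≥ 8 ⇒ p ≥ 8/14 = 4/7.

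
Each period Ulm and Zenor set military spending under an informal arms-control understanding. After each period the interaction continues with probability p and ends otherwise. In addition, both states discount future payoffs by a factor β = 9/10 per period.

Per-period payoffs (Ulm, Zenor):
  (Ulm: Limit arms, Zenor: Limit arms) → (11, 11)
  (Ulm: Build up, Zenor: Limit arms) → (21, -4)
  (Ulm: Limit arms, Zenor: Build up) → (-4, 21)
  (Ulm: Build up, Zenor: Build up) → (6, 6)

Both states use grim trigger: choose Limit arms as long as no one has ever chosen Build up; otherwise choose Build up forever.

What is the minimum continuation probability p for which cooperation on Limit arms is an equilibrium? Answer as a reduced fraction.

20/27

With continuation probability p and discount β, the effective per-period discount factor is βp.
Grim-trigger IC: βp ≥ (21−11)/(21−6) = 2/3.
So p ≥ (2/3)/(9/10) = 20/27.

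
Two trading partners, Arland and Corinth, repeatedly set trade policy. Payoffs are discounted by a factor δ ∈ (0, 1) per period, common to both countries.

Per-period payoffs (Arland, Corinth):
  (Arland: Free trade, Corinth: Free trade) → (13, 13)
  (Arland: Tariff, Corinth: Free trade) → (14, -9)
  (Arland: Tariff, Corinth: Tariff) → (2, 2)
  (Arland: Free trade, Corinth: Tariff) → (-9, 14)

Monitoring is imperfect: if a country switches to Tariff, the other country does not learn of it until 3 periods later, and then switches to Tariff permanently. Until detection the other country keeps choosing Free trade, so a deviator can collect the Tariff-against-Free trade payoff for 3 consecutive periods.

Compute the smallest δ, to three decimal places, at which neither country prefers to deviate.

A deviator earns 14 for 3 periods, then 2 forever; cooperating earns 13 forever. Multiplying the IC by (1−δ):
13 ≥ 14(1−δ^3) + 2δ^3, so 12·δ^3 ≥ 1 and δ^3 ≥ 1/12.
δ ≥ (1/12)^(1/3) ≈ 0.437.

0.437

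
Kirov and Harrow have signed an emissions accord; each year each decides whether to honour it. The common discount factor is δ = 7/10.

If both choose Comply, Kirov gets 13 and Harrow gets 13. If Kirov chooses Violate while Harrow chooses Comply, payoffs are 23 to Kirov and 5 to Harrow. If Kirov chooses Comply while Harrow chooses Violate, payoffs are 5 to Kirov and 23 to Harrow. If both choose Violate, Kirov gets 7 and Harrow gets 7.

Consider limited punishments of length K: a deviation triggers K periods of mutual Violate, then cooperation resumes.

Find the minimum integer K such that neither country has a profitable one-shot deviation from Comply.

No profitable deviation requires (13−7)(δ+…+δ^K) ≥ 23−13, i.e. δ+…+δ^K ≥ 5/3 ≈ 1.6667.
With δ = 7/10, the partial sums are K=1: 0.7000, K=2: 1.1900, K=3: 1.5330, K=4: 1.7731.
K = 4 is the first length at which the sum reaches 1.6667.

4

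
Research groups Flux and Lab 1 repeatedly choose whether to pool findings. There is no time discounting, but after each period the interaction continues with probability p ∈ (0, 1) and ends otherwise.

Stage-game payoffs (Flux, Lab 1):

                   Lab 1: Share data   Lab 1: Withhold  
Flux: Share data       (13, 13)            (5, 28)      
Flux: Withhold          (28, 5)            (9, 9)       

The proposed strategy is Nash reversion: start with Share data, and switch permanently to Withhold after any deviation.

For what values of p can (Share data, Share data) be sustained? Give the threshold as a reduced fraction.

With no time discounting, the continuation probability p plays the role of the discount factor.
Grim-trigger IC: 13/(1−p) ≥ 28 + 9p/(1−p) ⇒ p ≥ (28−13)/(28−9) = 15/19.

15/19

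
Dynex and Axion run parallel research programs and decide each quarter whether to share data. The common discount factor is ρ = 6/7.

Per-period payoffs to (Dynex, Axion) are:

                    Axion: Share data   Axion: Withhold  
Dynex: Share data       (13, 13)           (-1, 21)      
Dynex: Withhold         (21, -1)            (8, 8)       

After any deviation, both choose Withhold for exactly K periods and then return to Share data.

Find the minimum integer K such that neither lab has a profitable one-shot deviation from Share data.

IC: ρ(1−ρ^K)/(1−ρ) ≥ (21−13)/(13−8) = 8/5.
With ρ = 6/7: need 1 − ρ^K ≥ 8/5·(1−6/7)/(6/7), i.e. ρ^K ≤ 0.7333.
Since (6/7)^2 = 0.7347 and (6/7)^3 = 0.6297, the smallest such K is 3.

3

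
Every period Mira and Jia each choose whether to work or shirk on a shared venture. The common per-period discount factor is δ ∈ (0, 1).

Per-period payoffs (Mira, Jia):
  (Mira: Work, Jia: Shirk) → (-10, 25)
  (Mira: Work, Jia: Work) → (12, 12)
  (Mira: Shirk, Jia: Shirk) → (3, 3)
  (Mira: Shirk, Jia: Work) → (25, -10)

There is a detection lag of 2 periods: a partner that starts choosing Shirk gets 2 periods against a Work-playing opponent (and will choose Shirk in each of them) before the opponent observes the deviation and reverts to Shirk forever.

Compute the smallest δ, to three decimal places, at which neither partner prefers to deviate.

0.769

A deviator earns 25 for 2 periods, then 3 forever; cooperating earns 12 forever. Multiplying the IC by (1−δ):
12 ≥ 25(1−δ^2) + 3δ^2, so 22·δ^2 ≥ 13 and δ^2 ≥ 13/22.
δ ≥ (13/22)^(1/2) ≈ 0.769.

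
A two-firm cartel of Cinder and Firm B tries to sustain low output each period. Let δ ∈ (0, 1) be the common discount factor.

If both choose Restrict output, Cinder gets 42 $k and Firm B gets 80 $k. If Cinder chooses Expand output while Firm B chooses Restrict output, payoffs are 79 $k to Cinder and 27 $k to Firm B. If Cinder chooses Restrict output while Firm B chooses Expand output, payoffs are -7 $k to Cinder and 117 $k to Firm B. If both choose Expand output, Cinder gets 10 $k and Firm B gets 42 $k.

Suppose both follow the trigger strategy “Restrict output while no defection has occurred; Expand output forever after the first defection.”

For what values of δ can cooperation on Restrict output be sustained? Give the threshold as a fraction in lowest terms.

37/69

Cinder's threshold: (79−42)/(79−10) = 37/69.
Firm B's threshold: (117−80)/(117−42) = 37/75.
37/69 > 37/75, so Cinder binds and δ* = 37/69.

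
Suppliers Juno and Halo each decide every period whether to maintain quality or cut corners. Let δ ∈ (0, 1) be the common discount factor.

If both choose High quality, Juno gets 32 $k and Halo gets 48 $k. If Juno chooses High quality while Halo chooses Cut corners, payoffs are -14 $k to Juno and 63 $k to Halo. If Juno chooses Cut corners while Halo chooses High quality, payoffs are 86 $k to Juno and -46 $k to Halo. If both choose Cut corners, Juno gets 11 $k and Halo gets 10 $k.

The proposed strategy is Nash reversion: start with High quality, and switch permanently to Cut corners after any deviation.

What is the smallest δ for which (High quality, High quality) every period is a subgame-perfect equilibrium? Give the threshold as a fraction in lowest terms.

For Juno: deviation gain 86−32 = 54, per-period punishment loss 32−11 = 21. IC gives δ ≥ 54/75 = 18/25.
For Halo: gain 15, loss 38 per period, so δ ≥ 15/53.
The tighter constraint is Juno's, so cooperation needs δ ≥ 18/25.

18/25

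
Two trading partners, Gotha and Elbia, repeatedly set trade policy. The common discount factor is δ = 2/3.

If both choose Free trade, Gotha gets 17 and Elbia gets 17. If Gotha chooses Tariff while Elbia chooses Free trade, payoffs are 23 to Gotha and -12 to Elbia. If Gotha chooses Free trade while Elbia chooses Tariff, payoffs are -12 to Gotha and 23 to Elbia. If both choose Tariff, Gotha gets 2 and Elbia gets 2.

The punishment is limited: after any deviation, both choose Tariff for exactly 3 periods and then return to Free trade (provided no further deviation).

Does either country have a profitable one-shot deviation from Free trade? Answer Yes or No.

No

A one-shot deviation gives 23 now, then 2 for 3 periods, then back to 17.
Gain from deviating: (23−17) today; loss: (17−2) in each of the next 3 periods.
No-deviation condition: (17−2)(δ+…+δ^3) ≥ 23−17, i.e. δ+…+δ^3 ≥ 2/5.
At δ = 2/3: δ+…+δ^3 = 1.4074 ≥ 0.4000.
So cooperation is sustainable.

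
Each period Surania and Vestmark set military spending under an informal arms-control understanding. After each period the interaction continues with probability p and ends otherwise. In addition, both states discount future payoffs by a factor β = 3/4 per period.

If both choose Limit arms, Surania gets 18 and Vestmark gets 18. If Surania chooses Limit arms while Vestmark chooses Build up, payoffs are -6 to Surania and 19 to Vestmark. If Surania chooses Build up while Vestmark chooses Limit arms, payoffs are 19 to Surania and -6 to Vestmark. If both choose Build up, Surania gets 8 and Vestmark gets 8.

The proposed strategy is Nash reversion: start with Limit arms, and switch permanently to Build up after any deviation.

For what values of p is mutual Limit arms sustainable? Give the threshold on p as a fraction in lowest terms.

4/33

Expected continuation weight on next period's payoff is β·p = 3/4·p, which plays the role of the discount factor.
Cooperation requires 3/4·p ≥ (19−18)/(19−8) = 1/11, hence p ≥ 4/33.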